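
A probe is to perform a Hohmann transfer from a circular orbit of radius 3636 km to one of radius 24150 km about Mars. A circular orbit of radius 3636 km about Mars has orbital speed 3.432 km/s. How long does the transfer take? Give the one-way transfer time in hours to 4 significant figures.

t = 6.905 hours

From the circular-orbit relation v² = μ/r at r = 3636 km: μ = v²r = (3.432)² × 3636 = 42827.1 km³/s².
Semi-major axis of the transfer orbit: a_t = (3636 + 24150)/2 = 13893 km.
Transfer time t = π√(a_t³/μ) = π√((13893)³ / 42827.1) = 24859 s.
Converting: 24859 s ÷ 3600 s/hour = 6.905 hours.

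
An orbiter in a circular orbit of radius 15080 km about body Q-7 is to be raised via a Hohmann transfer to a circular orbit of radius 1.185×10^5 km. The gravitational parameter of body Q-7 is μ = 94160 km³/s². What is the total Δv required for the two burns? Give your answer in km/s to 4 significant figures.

Δv = 1.297 km/s

The Hohmann ellipse has a_t = (r₁ + r₂)/2 = 66790 km.
Circular speed at r₁: v₁ = √(μ/r₁) = √(94160/15080) = 2.4988 km/s.
Transfer-orbit speed at r₁ (vis-viva equation): v_p = √[μ(2/r₁ − 1/a_t)] = 3.3284 km/s.
First burn Δv₁ = |v_p − v₁| = 0.8296 km/s.
At r₂, v₂ = √(μ/r₂) = 0.8914 km/s.
Transfer-orbit speed at r₂: v_a = √[μ(2/r₂ − 1/a_t)] = 0.4236 km/s.
Second burn Δv₂ = |v₂ − v_a| = 0.4678 km/s.
Δv = Δv₁ + Δv₂ = 0.8296 + 0.4678 = 1.297 km/s.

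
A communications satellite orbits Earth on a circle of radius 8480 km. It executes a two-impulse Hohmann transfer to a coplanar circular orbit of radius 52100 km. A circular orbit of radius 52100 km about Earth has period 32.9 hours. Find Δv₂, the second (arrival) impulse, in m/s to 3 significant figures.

From Kepler's third law T² = 4π²r³/μ at r = 52100 km, T = 32.9 hours = 32.9 × 3600 s = 1.1844×10^5 s: μ = 4π²r³/T² = 3.97994×10^5 km³/s².
The Hohmann ellipse has a_t = (r₁ + r₂)/2 = 30290 km.
Circular speed at r = 52100 km: v_c = √(μ/r) = 2.76388 km/s.
Transfer-orbit speed at the same r (vis-viva, a = a_t): v_t = √[μ(2/r − 1/a_t)] = 1.46240 km/s.
Δv₂ = |v_t − v_c| = |1.46240 − 2.76388| = 1.301 km/s.

Δv₂ = 1300 m/s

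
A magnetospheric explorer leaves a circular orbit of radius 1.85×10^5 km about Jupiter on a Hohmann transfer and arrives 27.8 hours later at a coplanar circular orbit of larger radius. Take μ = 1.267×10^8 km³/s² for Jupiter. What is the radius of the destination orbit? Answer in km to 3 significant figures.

Transfer time t = 27.8 hours = 1.0008×10^5 s, and t = π√(a_t³/μ).
So a_t = (μ t²/π²)^(1/3) = (1.267×10^8 × (1.0008×10^5)² / π²)^(1/3) = 5.0473×10^5 km.
Since a_t = (r₁ + r₂)/2, r₂ = 2a_t − r₁ = 2×5.0473×10^5 − 1.850×10^5 = 8.2446×10^5 km.

r₂ = 8.24×10^5 km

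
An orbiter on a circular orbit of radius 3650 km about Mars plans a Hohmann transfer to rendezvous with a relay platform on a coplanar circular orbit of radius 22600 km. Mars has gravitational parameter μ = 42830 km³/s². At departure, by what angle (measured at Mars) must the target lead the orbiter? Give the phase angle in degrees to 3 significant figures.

The Hohmann ellipse has a_t = (r₁ + r₂)/2 = 13125 km.
Transfer time t = π√(a_t³/μ) = 22826 s.
Target angular speed ω₂ = √(μ/r₂³) = 6.0913×10^-5 rad/s.
Angle swept by the target during transfer: ω₂·t = 1.3904 rad = 79.66°.
The orbiter traverses 180° on the transfer ellipse, so the target must lead by 180° − 79.66° = 100°.

φ = 100°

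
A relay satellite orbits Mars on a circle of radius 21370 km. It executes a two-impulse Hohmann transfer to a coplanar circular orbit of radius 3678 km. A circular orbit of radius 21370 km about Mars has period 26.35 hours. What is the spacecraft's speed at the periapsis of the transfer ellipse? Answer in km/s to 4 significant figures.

v = 4.457 km/s

From Kepler's third law T² = 4π²r³/μ at r = 21370 km, T = 26.35 hours = 26.35 × 3600 s = 94860 s: μ = 4π²r³/T² = 42816.1 km³/s².
Transfer-ellipse semi-major axis a_t = (r₁ + r₂)/2 = (21370 + 3678)/2 = 12524 km.
The periapsis of the transfer ellipse is at r = 3678 km.
Vis-viva: v = √[μ(2/r − 1/a_t)] = √[42816.1 × (2/3678 − 1/12524)] = 4.457 km/s.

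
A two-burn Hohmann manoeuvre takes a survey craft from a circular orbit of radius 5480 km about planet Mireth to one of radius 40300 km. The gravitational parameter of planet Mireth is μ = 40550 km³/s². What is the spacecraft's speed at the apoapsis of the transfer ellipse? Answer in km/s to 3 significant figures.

Semi-major axis of the transfer orbit: a_t = (5480 + 40300)/2 = 22890 km.
At apoapsis, r = 40300 km.
Applying v² = μ(2/r − 1/a_t): v = 0.4908 km/s.

v = 0.491 km/s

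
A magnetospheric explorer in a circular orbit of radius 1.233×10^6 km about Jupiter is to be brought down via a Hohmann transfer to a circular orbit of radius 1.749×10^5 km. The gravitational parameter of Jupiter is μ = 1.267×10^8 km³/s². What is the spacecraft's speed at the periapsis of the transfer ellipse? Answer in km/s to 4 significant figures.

The Hohmann ellipse has a_t = (r₁ + r₂)/2 = 7.0395×10^5 km.
The periapsis of the transfer ellipse is at r = 1.749×10^5 km.
Applying v² = μ(2/r − 1/a_t): v = 35.62 km/s.

v = 35.62 km/s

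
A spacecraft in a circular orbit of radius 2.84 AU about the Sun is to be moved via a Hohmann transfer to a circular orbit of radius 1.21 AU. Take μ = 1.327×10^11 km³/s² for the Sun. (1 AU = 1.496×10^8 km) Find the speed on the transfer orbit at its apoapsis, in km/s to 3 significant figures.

In km: r₁ = 2.84 × 1.496×10^8 = 4.24864×10^8 km; r₂ = 1.21 × 1.496×10^8 = 1.81016×10^8 km.
Semi-major axis of the transfer orbit: a_t = (4.24864×10^8 + 1.81016×10^8)/2 = 3.0294×10^8 km.
At apoapsis, r = 4.24864×10^8 km.
From the vis-viva equation, v = √[μ(2/r − 1/a_t)] = 13.66 km/s.

v = 13.7 km/s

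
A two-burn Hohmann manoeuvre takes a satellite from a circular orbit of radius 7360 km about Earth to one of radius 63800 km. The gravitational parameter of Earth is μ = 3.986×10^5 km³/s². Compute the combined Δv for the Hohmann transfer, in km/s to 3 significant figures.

Transfer-ellipse semi-major axis a_t = (r₁ + r₂)/2 = (7360 + 63800)/2 = 35580 km.
At r₁ the circular-orbit speed is v₁ = √(μ/r₁) = 7.3592 km/s.
On the transfer ellipse at r₁, v² = μ(2/r − 1/a) gives v_p = √[μ(2/r₁ − 1/a_t)] = 9.8546 km/s.
First burn Δv₁ = |v_p − v₁| = 2.495 km/s.
At r₂, v₂ = √(μ/r₂) = 2.500 km/s.
Transfer-orbit speed at r₂: v_a = √[μ(2/r₂ − 1/a_t)] = 1.137 km/s.
Second burn Δv₂ = |v₂ − v_a| = 1.363 km/s.
Total Δv = Δv₁ + Δv₂ = 3.858 km/s.

Δv = 3.86 km/s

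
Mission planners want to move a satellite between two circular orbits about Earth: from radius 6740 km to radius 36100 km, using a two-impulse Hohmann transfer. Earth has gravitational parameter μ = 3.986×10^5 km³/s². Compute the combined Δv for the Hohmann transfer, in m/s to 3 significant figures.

The Hohmann ellipse has a_t = (r₁ + r₂)/2 = 21420 km.
Circular speed at r₁: v₁ = √(μ/r₁) = √(3.986×10^5/6740) = 7.690 km/s.
Transfer-orbit speed at r₁ (v² = μ(2/r − 1/a)): v_p = √[μ(2/r₁ − 1/a_t)] = 9.983 km/s.
First burn Δv₁ = |v_p − v₁| = 2.293 km/s.
Circular speed at r₂: v₂ = √(μ/r₂) = 3.323 km/s.
Transfer-orbit speed at r₂: v_a = √[μ(2/r₂ − 1/a_t)] = 1.864 km/s.
Second burn Δv₂ = |v₂ − v_a| = 1.459 km/s.
Δv = Δv₁ + Δv₂ = 2.293 + 1.459 = 3.752 km/s.

Δv = 3750 m/s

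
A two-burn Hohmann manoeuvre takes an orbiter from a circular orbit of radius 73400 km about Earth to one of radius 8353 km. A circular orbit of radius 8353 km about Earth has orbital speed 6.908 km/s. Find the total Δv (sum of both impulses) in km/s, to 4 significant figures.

From the circular-orbit relation v² = μ/r at r = 8353 km: μ = v²r = (6.908)² × 8353 = 3.98609×10^5 km³/s².
Semi-major axis of the transfer orbit: a_t = (73400 + 8353)/2 = 40876.5 km.
Circular speed at r₁: v₁ = √(μ/r₁) = √(3.98609×10^5/73400) = 2.330 km/s.
Transfer-orbit speed at r₁ (v² = μ(2/r − 1/a)): v_a = √[μ(2/r₁ − 1/a_t)] = 1.053 km/s.
First burn Δv₁ = |v_a − v₁| = 1.277 km/s.
At r₂, v₂ = √(μ/r₂) = 6.908 km/s.
Transfer-orbit speed at r₂: v_p = √[μ(2/r₂ − 1/a_t)] = 9.257 km/s.
Second burn Δv₂ = |v₂ − v_p| = 2.349 km/s.
Total Δv = Δv₁ + Δv₂ = 3.626 km/s.

Δv = 3.626 km/s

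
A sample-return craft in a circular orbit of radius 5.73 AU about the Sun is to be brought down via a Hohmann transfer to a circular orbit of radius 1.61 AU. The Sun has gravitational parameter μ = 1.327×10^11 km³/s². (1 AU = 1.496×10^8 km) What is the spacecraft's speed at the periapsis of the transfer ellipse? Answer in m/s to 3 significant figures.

In km: r₁ = 5.73 × 1.496×10^8 = 8.57208×10^8 km; r₂ = 1.61 × 1.496×10^8 = 2.40856×10^8 km.
The Hohmann ellipse has a_t = (r₁ + r₂)/2 = 5.49032×10^8 km.
At periapsis, r = 2.40856×10^8 km.
Vis-viva: v = √[μ(2/r − 1/a_t)] = √[1.327×10^11 × (2/2.40856×10^8 − 1/5.49032×10^8)] = 29.33 km/s.

v = 29300 m/s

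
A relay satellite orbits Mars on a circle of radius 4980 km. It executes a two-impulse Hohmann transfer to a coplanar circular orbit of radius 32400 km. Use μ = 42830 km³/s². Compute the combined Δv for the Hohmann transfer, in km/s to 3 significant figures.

Δv = 1.48 km/s

The Hohmann ellipse has a_t = (r₁ + r₂)/2 = 18690 km.
At r₁ the circular-orbit speed is v₁ = √(μ/r₁) = 2.9326 km/s.
On the transfer ellipse at r₁, vis-viva equation gives v_p = √[μ(2/r₁ − 1/a_t)] = 3.8612 km/s.
First burn Δv₁ = |v_p − v₁| = 0.9286 km/s.
At r₂, v₂ = √(μ/r₂) = 1.14975 km/s.
Transfer-orbit speed at r₂: v_a = √[μ(2/r₂ − 1/a_t)] = 0.593487 km/s.
Second burn Δv₂ = |v₂ − v_a| = 0.5563 km/s.
Δv = Δv₁ + Δv₂ = 0.9286 + 0.5563 = 1.485 km/s.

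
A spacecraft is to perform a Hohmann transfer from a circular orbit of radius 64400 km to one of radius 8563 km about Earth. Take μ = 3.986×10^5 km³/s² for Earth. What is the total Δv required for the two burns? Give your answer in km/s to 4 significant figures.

Δv = 3.525 km/s

The Hohmann ellipse has a_t = (r₁ + r₂)/2 = 36481.5 km.
Circular speed at r₁: v₁ = √(μ/r₁) = √(3.986×10^5/64400) = 2.488 km/s.
Transfer-orbit speed at r₁ (vis-viva equation): v_a = √[μ(2/r₁ − 1/a_t)] = 1.205 km/s.
First burn Δv₁ = |v_a − v₁| = 1.283 km/s.
Circular speed at r₂: v₂ = √(μ/r₂) = 6.823 km/s.
Transfer-orbit speed at r₂: v_p = √[μ(2/r₂ − 1/a_t)] = 9.065 km/s.
Second burn Δv₂ = |v₂ − v_p| = 2.242 km/s.
Total Δv = Δv₁ + Δv₂ = 3.525 km/s.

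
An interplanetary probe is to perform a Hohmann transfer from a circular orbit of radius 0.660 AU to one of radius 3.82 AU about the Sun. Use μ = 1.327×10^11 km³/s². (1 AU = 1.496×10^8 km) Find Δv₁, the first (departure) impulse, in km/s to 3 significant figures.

In km: r₁ = 0.660 × 1.496×10^8 = 9.8736×10^7 km; r₂ = 3.82 × 1.496×10^8 = 5.71472×10^8 km.
The Hohmann ellipse has a_t = (r₁ + r₂)/2 = 3.35104×10^8 km.
On the circular orbit at r = 9.8736×10^7 km, v_c = √(μ/r) = 36.66 km/s.
Vis-viva on the transfer ellipse at r = 9.8736×10^7 km gives v_t = √[μ(2/r − 1/a_t)] = 47.87 km/s.
Δv₁ = |v_t − v_c| = |47.87 − 36.66| = 11.21 km/s.

Δv₁ = 11.2 km/s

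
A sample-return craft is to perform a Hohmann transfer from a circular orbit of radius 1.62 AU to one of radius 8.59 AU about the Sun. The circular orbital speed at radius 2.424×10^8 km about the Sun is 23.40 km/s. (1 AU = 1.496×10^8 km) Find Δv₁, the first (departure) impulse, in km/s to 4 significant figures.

From the circular-orbit relation v² = μ/r at r = 2.424×10^8 km: μ = v²r = (23.40)² × 2.424×10^8 = 1.32729×10^11 km³/s².
In km: r₁ = 1.62 × 1.496×10^8 = 2.42352×10^8 km; r₂ = 8.59 × 1.496×10^8 = 1.285064×10^9 km.
Semi-major axis of the transfer orbit: a_t = (2.42352×10^8 + 1.285064×10^9)/2 = 7.63708×10^8 km.
On the circular orbit at r = 2.42352×10^8 km, v_c = √(μ/r) = 23.402 km/s.
Vis-viva on the transfer ellipse at r = 2.42352×10^8 km gives v_t = √[μ(2/r − 1/a_t)] = 30.357 km/s.
Δv₁ = |v_t − v_c| = |30.357 − 23.402| = 6.955 km/s.

Δv₁ = 6.955 km/s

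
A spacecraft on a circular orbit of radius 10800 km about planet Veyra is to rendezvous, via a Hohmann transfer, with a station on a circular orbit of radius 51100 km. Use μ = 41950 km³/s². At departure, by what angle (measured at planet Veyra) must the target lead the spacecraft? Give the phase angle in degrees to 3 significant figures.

Transfer-ellipse semi-major axis a_t = (r₁ + r₂)/2 = (10800 + 51100)/2 = 30950 km.
The half-period of the transfer ellipse is t = π√(a_t³/μ) = 83517 s.
The target's mean motion on its circular orbit is ω₂ = √(μ/r₂³) = 1.7731×10^-5 rad/s.
Angle swept by the target during transfer: ω₂·t = 1.48084 rad = 84.846°.
The spacecraft traverses 180° on the transfer ellipse, so the target must lead by 180° − 84.846° = 95.2°.

φ = 95.2°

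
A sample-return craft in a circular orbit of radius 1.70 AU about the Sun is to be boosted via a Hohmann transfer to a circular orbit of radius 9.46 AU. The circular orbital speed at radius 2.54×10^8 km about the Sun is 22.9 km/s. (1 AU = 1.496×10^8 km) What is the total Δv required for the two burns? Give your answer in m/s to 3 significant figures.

Δv = 11300 m/s

From the circular-orbit relation v² = μ/r at r = 2.54×10^8 km: μ = v²r = (22.9)² × 2.54×10^8 = 1.33200×10^11 km³/s².
In km: r₁ = 1.70 × 1.496×10^8 = 2.5432×10^8 km; r₂ = 9.46 × 1.496×10^8 = 1.415216×10^9 km.
Semi-major axis of the transfer orbit: a_t = (2.5432×10^8 + 1.415216×10^9)/2 = 8.34768×10^8 km.
At r₁ the circular-orbit speed is v₁ = √(μ/r₁) = 22.8856 km/s.
On the transfer ellipse at r₁, vis-viva gives v_p = √[μ(2/r₁ − 1/a_t)] = 29.7982 km/s.
First burn Δv₁ = |v_p − v₁| = 6.913 km/s.
At r₂, v₂ = √(μ/r₂) = 9.702 km/s.
Transfer-orbit speed at r₂: v_a = √[μ(2/r₂ − 1/a_t)] = 5.355 km/s.
Second burn Δv₂ = |v₂ − v_a| = 4.347 km/s.
Total Δv = Δv₁ + Δv₂ = 11.26 km/s.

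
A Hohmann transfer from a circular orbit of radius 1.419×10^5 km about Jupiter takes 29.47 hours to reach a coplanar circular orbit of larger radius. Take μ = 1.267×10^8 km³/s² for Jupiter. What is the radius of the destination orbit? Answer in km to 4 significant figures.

Transfer time t = 29.47 hours = 1.06092×10^5 s, and t = π√(a_t³/μ).
So a_t = (μ t²/π²)^(1/3) = (1.267×10^8 × (1.06092×10^5)² / π²)^(1/3) = 5.2474×10^5 km.
Since a_t = (r₁ + r₂)/2, r₂ = 2a_t − r₁ = 2×5.2474×10^5 − 1.419×10^5 = 9.0758×10^5 km.

r₂ = 9.076×10^5 km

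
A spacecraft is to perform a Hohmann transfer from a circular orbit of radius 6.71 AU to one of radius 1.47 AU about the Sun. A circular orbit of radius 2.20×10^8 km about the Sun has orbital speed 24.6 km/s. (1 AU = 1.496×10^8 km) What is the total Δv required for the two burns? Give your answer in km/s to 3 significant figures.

From the circular-orbit relation v² = μ/r at r = 2.20×10^8 km: μ = v²r = (24.6)² × 2.20×10^8 = 1.33135×10^11 km³/s².
In km: r₁ = 6.71 × 1.496×10^8 = 1.003816×10^9 km; r₂ = 1.47 × 1.496×10^8 = 2.19912×10^8 km.
The Hohmann ellipse has a_t = (r₁ + r₂)/2 = 6.11864×10^8 km.
Circular speed at r₁: v₁ = √(μ/r₁) = √(1.33135×10^11/1.003816×10^9) = 11.516 km/s.
On the transfer ellipse at r₁, vis-viva gives v_a = √[μ(2/r₁ − 1/a_t)] = 6.9042 km/s.
First burn Δv₁ = |v_a − v₁| = 4.612 km/s.
Circular speed at r₂: v₂ = √(μ/r₂) = 24.605 km/s.
Transfer-orbit speed at r₂: v_p = √[μ(2/r₂ − 1/a_t)] = 31.515 km/s.
Second burn Δv₂ = |v₂ − v_p| = 6.910 km/s.
Total Δv = Δv₁ + Δv₂ = 11.52 km/s.

Δv = 11.5 km/s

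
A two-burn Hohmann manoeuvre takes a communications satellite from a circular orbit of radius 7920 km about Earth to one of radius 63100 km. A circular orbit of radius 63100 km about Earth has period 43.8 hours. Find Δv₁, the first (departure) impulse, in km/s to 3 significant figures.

Δv₁ = 2.36 km/s

From Kepler's third law T² = 4π²r³/μ at r = 63100 km, T = 43.8 hours = 43.8 × 3600 s = 1.5768×10^5 s: μ = 4π²r³/T² = 3.98928×10^5 km³/s².
Transfer-ellipse semi-major axis a_t = (r₁ + r₂)/2 = (7920 + 63100)/2 = 35510 km.
Circular speed at r = 7920 km: v_c = √(μ/r) = 7.097 km/s.
Transfer-orbit speed at the same r (vis-viva, a = a_t): v_t = √[μ(2/r − 1/a_t)] = 9.461 km/s.
Δv₁ = |v_t − v_c| = |9.461 − 7.097| = 2.364 km/s.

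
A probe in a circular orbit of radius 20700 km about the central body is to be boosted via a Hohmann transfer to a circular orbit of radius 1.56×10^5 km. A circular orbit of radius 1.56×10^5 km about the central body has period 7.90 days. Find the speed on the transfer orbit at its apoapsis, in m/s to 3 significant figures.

v = 695 m/s

From Kepler's third law T² = 4π²r³/μ at r = 1.56×10^5 km, T = 7.90 days = 7.90 × 86400 s = 6.8256×10^5 s: μ = 4π²r³/T² = 3.21701×10^5 km³/s².
Semi-major axis of the transfer orbit: a_t = (20700 + 1.560×10^5)/2 = 88350 km.
At apoapsis, r = 1.560×10^5 km.
Applying v² = μ(2/r − 1/a_t): v = 0.6951 km/s.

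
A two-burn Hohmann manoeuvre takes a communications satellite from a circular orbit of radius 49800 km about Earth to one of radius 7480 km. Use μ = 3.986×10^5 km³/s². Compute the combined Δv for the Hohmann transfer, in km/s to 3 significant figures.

Δv = 3.71 km/s

Transfer-ellipse semi-major axis a_t = (r₁ + r₂)/2 = (49800 + 7480)/2 = 28640 km.
At r₁ the circular-orbit speed is v₁ = √(μ/r₁) = 2.829 km/s.
Transfer-orbit speed at r₁ (v² = μ(2/r − 1/a)): v_a = √[μ(2/r₁ − 1/a_t)] = 1.446 km/s.
First burn Δv₁ = |v_a − v₁| = 1.383 km/s.
At r₂, v₂ = √(μ/r₂) = 7.300 km/s.
Transfer-orbit speed at r₂: v_p = √[μ(2/r₂ − 1/a_t)] = 9.626 km/s.
Second burn Δv₂ = |v₂ − v_p| = 2.326 km/s.
Total Δv = Δv₁ + Δv₂ = 3.709 km/s.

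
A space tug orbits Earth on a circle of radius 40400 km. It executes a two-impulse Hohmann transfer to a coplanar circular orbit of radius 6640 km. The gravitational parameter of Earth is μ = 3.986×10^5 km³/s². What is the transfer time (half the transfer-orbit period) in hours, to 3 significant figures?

Transfer-ellipse semi-major axis a_t = (r₁ + r₂)/2 = (40400 + 6640)/2 = 23520 km.
Half the transfer-orbit period gives t = π√(a_t³/μ) = 17950 s.
Converting: 17950 s ÷ 3600 s/hour = 4.99 hours.

t = 4.99 hours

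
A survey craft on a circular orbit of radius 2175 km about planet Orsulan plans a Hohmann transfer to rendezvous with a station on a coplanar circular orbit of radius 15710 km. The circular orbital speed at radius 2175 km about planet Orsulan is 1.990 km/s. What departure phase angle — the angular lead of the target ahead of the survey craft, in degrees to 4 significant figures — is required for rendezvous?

φ = 102.7°

From the circular-orbit relation v² = μ/r at r = 2175 km: μ = v²r = (1.990)² × 2175 = 8613.22 km³/s².
Semi-major axis of the transfer orbit: a_t = (2175 + 15710)/2 = 8942.5 km.
Transfer time t = π√(a_t³/μ) = 28626 s.
The target's mean motion on its circular orbit is ω₂ = √(μ/r₂³) = 4.7132×10^-5 rad/s.
Angle swept by the target during transfer: ω₂·t = 1.3492 rad = 77.30°.
Arrival is 180° from departure on the ellipse, so φ = 180° − 77.30° = 102.7°.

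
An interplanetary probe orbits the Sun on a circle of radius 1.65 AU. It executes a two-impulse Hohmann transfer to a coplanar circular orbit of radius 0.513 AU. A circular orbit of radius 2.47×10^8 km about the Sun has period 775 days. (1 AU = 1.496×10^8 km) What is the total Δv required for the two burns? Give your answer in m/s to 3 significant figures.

Δv = 17000 m/s

From Kepler's third law T² = 4π²r³/μ at r = 2.47×10^8 km, T = 775 days = 775 × 86400 s = 6.696×10^7 s: μ = 4π²r³/T² = 1.32684×10^11 km³/s².
In km: r₁ = 1.65 × 1.496×10^8 = 2.4684×10^8 km; r₂ = 0.513 × 1.496×10^8 = 7.67448×10^7 km.
Transfer-ellipse semi-major axis a_t = (r₁ + r₂)/2 = (2.4684×10^8 + 7.67448×10^7)/2 = 1.617924×10^8 km.
Circular speed at r₁: v₁ = √(μ/r₁) = √(1.32684×10^11/2.4684×10^8) = 23.185 km/s.
On the transfer ellipse at r₁, v² = μ(2/r − 1/a) gives v_a = √[μ(2/r₁ − 1/a_t)] = 15.968 km/s.
First burn Δv₁ = |v_a − v₁| = 7.217 km/s.
Circular speed at r₂: v₂ = √(μ/r₂) = 41.580 km/s.
Transfer-orbit speed at r₂: v_p = √[μ(2/r₂ − 1/a_t)] = 51.359 km/s.
Second burn Δv₂ = |v₂ − v_p| = 9.779 km/s.
Δv = Δv₁ + Δv₂ = 7.217 + 9.779 = 17.00 km/s.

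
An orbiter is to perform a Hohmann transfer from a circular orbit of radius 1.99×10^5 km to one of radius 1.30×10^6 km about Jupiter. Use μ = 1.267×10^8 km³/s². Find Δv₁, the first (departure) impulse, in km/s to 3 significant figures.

Δv₁ = 8.00 km/s

The Hohmann ellipse has a_t = (r₁ + r₂)/2 = 7.495×10^5 km.
Circular speed at r = 1.990×10^5 km: v_c = √(μ/r) = 25.2326 km/s.
Transfer-orbit speed at the same r (vis-viva, a = a_t): v_t = √[μ(2/r − 1/a_t)] = 33.2313 km/s.
Δv₁ = |v_t − v_c| = |33.2313 − 25.2326| = 7.999 km/s.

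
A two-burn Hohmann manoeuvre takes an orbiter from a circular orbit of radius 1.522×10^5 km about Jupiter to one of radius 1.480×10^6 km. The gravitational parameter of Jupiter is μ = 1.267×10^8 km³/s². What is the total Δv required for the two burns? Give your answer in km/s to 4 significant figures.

Semi-major axis of the transfer orbit: a_t = (1.522×10^5 + 1.480×10^6)/2 = 8.161×10^5 km.
Circular speed at r₁: v₁ = √(μ/r₁) = √(1.267×10^8/1.522×10^5) = 28.85 km/s.
Transfer-orbit speed at r₁ (vis-viva equation): v_p = √[μ(2/r₁ − 1/a_t)] = 38.85 km/s.
First burn Δv₁ = |v_p − v₁| = 10.00 km/s.
Circular speed at r₂: v₂ = √(μ/r₂) = 9.2525 km/s.
Transfer-orbit speed at r₂: v_a = √[μ(2/r₂ − 1/a_t)] = 3.9957 km/s.
Second burn Δv₂ = |v₂ − v_a| = 5.257 km/s.
Total Δv = Δv₁ + Δv₂ = 15.26 km/s.

Δv = 15.26 km/s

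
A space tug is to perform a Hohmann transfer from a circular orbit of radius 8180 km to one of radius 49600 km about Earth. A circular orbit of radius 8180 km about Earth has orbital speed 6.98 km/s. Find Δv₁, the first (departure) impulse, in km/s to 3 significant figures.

Δv₁ = 2.17 km/s

From the circular-orbit relation v² = μ/r at r = 8180 km: μ = v²r = (6.98)² × 8180 = 3.98533×10^5 km³/s².
The Hohmann ellipse has a_t = (r₁ + r₂)/2 = 28890 km.
Circular speed at r = 8180 km: v_c = √(μ/r) = 6.980 km/s.
Transfer-orbit speed at the same r (vis-viva, a = a_t): v_t = √[μ(2/r − 1/a_t)] = 9.146 km/s.
Δv₁ = |v_t − v_c| = |9.146 − 6.980| = 2.166 km/s.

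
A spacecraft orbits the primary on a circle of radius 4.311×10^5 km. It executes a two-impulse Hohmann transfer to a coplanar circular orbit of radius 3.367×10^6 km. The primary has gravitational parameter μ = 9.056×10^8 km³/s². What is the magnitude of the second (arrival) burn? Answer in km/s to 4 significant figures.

Transfer-ellipse semi-major axis a_t = (r₁ + r₂)/2 = (4.311×10^5 + 3.367×10^6)/2 = 1.89905×10^6 km.
On the circular orbit at r = 3.367×10^6 km, v_c = √(μ/r) = 16.40 km/s.
Transfer-orbit speed at the same r (vis-viva, a = a_t): v_t = √[μ(2/r − 1/a_t)] = 7.814 km/s.
Δv₂ = |v_t − v_c| = |7.814 − 16.40| = 8.586 km/s.

Δv₂ = 8.586 km/s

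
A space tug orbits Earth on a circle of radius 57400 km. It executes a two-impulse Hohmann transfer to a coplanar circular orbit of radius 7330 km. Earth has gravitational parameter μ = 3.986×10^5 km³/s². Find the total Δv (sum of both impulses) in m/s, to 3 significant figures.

Transfer-ellipse semi-major axis a_t = (r₁ + r₂)/2 = (57400 + 7330)/2 = 32365 km.
At r₁ the circular-orbit speed is v₁ = √(μ/r₁) = 2.635 km/s.
Transfer-orbit speed at r₁ (vis-viva equation): v_a = √[μ(2/r₁ − 1/a_t)] = 1.254 km/s.
First burn Δv₁ = |v_a − v₁| = 1.381 km/s.
At r₂, v₂ = √(μ/r₂) = 7.3742 km/s.
Transfer-orbit speed at r₂: v_p = √[μ(2/r₂ − 1/a_t)] = 9.8205 km/s.
Second burn Δv₂ = |v₂ − v_p| = 2.446 km/s.
Total Δv = Δv₁ + Δv₂ = 3.827 km/s.

Δv = 3830 m/s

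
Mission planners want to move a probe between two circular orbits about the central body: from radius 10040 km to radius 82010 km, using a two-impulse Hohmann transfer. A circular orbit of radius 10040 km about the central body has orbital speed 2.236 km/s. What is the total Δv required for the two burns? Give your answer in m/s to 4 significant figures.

From the circular-orbit relation v² = μ/r at r = 10040 km: μ = v²r = (2.236)² × 10040 = 50196.9 km³/s².
Transfer-ellipse semi-major axis a_t = (r₁ + r₂)/2 = (10040 + 82010)/2 = 46025 km.
Circular speed at r₁: v₁ = √(μ/r₁) = √(50196.9/10040) = 2.2360 km/s.
Transfer-orbit speed at r₁ (vis-viva): v_p = √[μ(2/r₁ − 1/a_t)] = 2.9848 km/s.
First burn Δv₁ = |v_p − v₁| = 0.7488 km/s.
At r₂, v₂ = √(μ/r₂) = 0.7824 km/s.
Transfer-orbit speed at r₂: v_a = √[μ(2/r₂ − 1/a_t)] = 0.3654 km/s.
Second burn Δv₂ = |v₂ − v_a| = 0.4170 km/s.
Total Δv = Δv₁ + Δv₂ = 1.166 km/s.

Δv = 1166 m/s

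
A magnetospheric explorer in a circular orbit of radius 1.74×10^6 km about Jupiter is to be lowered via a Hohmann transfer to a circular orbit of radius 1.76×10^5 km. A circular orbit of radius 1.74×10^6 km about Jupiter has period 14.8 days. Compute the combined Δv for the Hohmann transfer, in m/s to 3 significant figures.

From Kepler's third law T² = 4π²r³/μ at r = 1.74×10^6 km, T = 14.8 days = 14.8 × 86400 s = 1.27872×10^6 s: μ = 4π²r³/T² = 1.27191×10^8 km³/s².
Semi-major axis of the transfer orbit: a_t = (1.740×10^6 + 1.760×10^5)/2 = 9.580×10^5 km.
At r₁ the circular-orbit speed is v₁ = √(μ/r₁) = 8.550 km/s.
Transfer-orbit speed at r₁ (v² = μ(2/r − 1/a)): v_a = √[μ(2/r₁ − 1/a_t)] = 3.665 km/s.
First burn Δv₁ = |v_a − v₁| = 4.885 km/s.
At r₂, v₂ = √(μ/r₂) = 26.883 km/s.
Transfer-orbit speed at r₂: v_p = √[μ(2/r₂ − 1/a_t)] = 36.230 km/s.
Second burn Δv₂ = |v₂ − v_p| = 9.347 km/s.
Total Δv = Δv₁ + Δv₂ = 14.23 km/s.

Δv = 14200 m/s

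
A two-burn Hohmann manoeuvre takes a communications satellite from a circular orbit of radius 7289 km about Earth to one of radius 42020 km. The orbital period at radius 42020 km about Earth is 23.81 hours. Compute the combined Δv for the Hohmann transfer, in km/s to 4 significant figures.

From Kepler's third law T² = 4π²r³/μ at r = 42020 km, T = 23.81 hours = 23.81 × 3600 s = 85716 s: μ = 4π²r³/T² = 3.98661×10^5 km³/s².
The Hohmann ellipse has a_t = (r₁ + r₂)/2 = 24654.5 km.
Circular speed at r₁: v₁ = √(μ/r₁) = √(3.98661×10^5/7289) = 7.3955 km/s.
Transfer-orbit speed at r₁ (vis-viva): v_p = √[μ(2/r₁ − 1/a_t)] = 9.6549 km/s.
First burn Δv₁ = |v_p − v₁| = 2.2594 km/s.
At r₂, v₂ = √(μ/r₂) = 3.0802 km/s.
Transfer-orbit speed at r₂: v_a = √[μ(2/r₂ − 1/a_t)] = 1.6748 km/s.
Second burn Δv₂ = |v₂ − v_a| = 1.4054 km/s.
Δv = Δv₁ + Δv₂ = 2.2594 + 1.4054 = 3.665 km/s.

Δv = 3.665 km/s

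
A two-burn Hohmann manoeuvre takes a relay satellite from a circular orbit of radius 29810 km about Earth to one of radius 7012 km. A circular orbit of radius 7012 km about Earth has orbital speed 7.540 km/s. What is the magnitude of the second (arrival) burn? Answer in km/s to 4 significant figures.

Δv₂ = 2.054 km/s

From the circular-orbit relation v² = μ/r at r = 7012 km: μ = v²r = (7.540)² × 7012 = 3.98643×10^5 km³/s².
The Hohmann ellipse has a_t = (r₁ + r₂)/2 = 18411 km.
On the circular orbit at r = 7012 km, v_c = √(μ/r) = 7.540 km/s.
Transfer-orbit speed at the same r (vis-viva, a = a_t): v_t = √[μ(2/r − 1/a_t)] = 9.594 km/s.
Δv₂ = |v_t − v_c| = |9.594 − 7.540| = 2.054 km/s.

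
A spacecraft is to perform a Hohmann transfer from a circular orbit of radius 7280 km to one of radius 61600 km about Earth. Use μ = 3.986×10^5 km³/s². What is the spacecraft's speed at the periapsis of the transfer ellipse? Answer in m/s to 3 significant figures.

v = 9900 m/s

Transfer-ellipse semi-major axis a_t = (r₁ + r₂)/2 = (7280 + 61600)/2 = 34440 km.
The periapsis of the transfer ellipse is at r = 7280 km.
From the vis-viva equation, v = √[μ(2/r − 1/a_t)] = 9.896 km/s.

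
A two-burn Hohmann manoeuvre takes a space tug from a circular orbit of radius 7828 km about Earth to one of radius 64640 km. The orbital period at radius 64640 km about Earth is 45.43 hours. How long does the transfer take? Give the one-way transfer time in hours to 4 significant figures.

From Kepler's third law T² = 4π²r³/μ at r = 64640 km, T = 45.43 hours = 45.43 × 3600 s = 1.63548×10^5 s: μ = 4π²r³/T² = 3.98633×10^5 km³/s².
Transfer-ellipse semi-major axis a_t = (r₁ + r₂)/2 = (7828 + 64640)/2 = 36234 km.
By Kepler's third law the transfer-orbit period is T = 2π√(a_t³/μ), so t = T/2 = 34320 s.
Converting: 34320 s ÷ 3600 s/hour = 9.533 hours.

t = 9.533 hours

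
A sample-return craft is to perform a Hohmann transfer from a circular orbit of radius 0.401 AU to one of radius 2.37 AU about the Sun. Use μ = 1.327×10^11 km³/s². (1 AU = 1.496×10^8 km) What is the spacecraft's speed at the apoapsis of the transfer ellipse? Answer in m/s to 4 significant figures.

v = 10410 m/s

In km: r₁ = 0.401 × 1.496×10^8 = 5.99896×10^7 km; r₂ = 2.37 × 1.496×10^8 = 3.54552×10^8 km.
Transfer-ellipse semi-major axis a_t = (r₁ + r₂)/2 = (5.99896×10^7 + 3.54552×10^8)/2 = 2.072708×10^8 km.
At apoapsis, r = 3.54552×10^8 km.
Vis-viva: v = √[μ(2/r − 1/a_t)] = √[1.327×10^11 × (2/3.54552×10^8 − 1/2.072708×10^8)] = 10.41 km/s.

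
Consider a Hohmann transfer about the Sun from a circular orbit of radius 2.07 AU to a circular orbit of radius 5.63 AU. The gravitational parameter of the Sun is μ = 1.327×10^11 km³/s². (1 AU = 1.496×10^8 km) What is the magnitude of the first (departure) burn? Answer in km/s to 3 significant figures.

In km: r₁ = 2.07 × 1.496×10^8 = 3.09672×10^8 km; r₂ = 5.63 × 1.496×10^8 = 8.42248×10^8 km.
The Hohmann ellipse has a_t = (r₁ + r₂)/2 = 5.7596×10^8 km.
Circular speed at r = 3.09672×10^8 km: v_c = √(μ/r) = 20.701 km/s.
Transfer-orbit speed at the same r (vis-viva, a = a_t): v_t = √[μ(2/r − 1/a_t)] = 25.033 km/s.
Δv₁ = |v_t − v_c| = |25.033 − 20.701| = 4.332 km/s.

Δv₁ = 4.33 km/s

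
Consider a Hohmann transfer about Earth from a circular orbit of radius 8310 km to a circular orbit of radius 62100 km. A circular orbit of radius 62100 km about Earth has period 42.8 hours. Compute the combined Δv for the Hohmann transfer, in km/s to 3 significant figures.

From Kepler's third law T² = 4π²r³/μ at r = 62100 km, T = 42.8 hours = 42.8 × 3600 s = 1.5408×10^5 s: μ = 4π²r³/T² = 3.98237×10^5 km³/s².
Transfer-ellipse semi-major axis a_t = (r₁ + r₂)/2 = (8310 + 62100)/2 = 35205 km.
At r₁ the circular-orbit speed is v₁ = √(μ/r₁) = 6.9226 km/s.
Transfer-orbit speed at r₁ (v² = μ(2/r − 1/a)): v_p = √[μ(2/r₁ − 1/a_t)] = 9.1942 km/s.
First burn Δv₁ = |v_p − v₁| = 2.272 km/s.
At r₂, v₂ = √(μ/r₂) = 2.532 km/s.
Transfer-orbit speed at r₂: v_a = √[μ(2/r₂ − 1/a_t)] = 1.230 km/s.
Second burn Δv₂ = |v₂ − v_a| = 1.302 km/s.
Δv = Δv₁ + Δv₂ = 2.272 + 1.302 = 3.574 km/s.

Δv = 3.57 km/s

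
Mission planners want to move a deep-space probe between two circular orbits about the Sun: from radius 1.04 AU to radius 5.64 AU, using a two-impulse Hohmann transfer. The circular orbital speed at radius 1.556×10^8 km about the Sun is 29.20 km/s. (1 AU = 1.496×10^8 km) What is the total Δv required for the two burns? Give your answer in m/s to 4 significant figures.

Δv = 14290 m/s

From the circular-orbit relation v² = μ/r at r = 1.556×10^8 km: μ = v²r = (29.20)² × 1.556×10^8 = 1.32671×10^11 km³/s².
In km: r₁ = 1.04 × 1.496×10^8 = 1.55584×10^8 km; r₂ = 5.64 × 1.496×10^8 = 8.43744×10^8 km.
Semi-major axis of the transfer orbit: a_t = (1.55584×10^8 + 8.43744×10^8)/2 = 4.99664×10^8 km.
Circular speed at r₁: v₁ = √(μ/r₁) = √(1.32671×10^11/1.55584×10^8) = 29.2015 km/s.
On the transfer ellipse at r₁, vis-viva gives v_p = √[μ(2/r₁ − 1/a_t)] = 37.9465 km/s.
First burn Δv₁ = |v_p − v₁| = 8.745 km/s.
At r₂, v₂ = √(μ/r₂) = 12.5396 km/s.
Transfer-orbit speed at r₂: v_a = √[μ(2/r₂ − 1/a_t)] = 6.99722 km/s.
Second burn Δv₂ = |v₂ − v_a| = 5.542 km/s.
Total Δv = Δv₁ + Δv₂ = 14.29 km/s.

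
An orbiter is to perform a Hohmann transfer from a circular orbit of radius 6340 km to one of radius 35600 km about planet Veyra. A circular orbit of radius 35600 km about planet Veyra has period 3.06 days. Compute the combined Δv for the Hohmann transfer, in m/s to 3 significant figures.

Δv = 988 m/s

From Kepler's third law T² = 4π²r³/μ at r = 35600 km, T = 3.06 days = 3.06 × 86400 s = 2.64384×10^5 s: μ = 4π²r³/T² = 25482.3 km³/s².
Transfer-ellipse semi-major axis a_t = (r₁ + r₂)/2 = (6340 + 35600)/2 = 20970 km.
At r₁ the circular-orbit speed is v₁ = √(μ/r₁) = 2.00482 km/s.
Transfer-orbit speed at r₁ (vis-viva equation): v_p = √[μ(2/r₁ − 1/a_t)] = 2.61217 km/s.
First burn Δv₁ = |v_p − v₁| = 0.60735 km/s.
Circular speed at r₂: v₂ = √(μ/r₂) = 0.84605 km/s.
Transfer-orbit speed at r₂: v_a = √[μ(2/r₂ − 1/a_t)] = 0.46520 km/s.
Second burn Δv₂ = |v₂ − v_a| = 0.38085 km/s.
Δv = Δv₁ + Δv₂ = 0.60735 + 0.38085 = 0.9882 km/s.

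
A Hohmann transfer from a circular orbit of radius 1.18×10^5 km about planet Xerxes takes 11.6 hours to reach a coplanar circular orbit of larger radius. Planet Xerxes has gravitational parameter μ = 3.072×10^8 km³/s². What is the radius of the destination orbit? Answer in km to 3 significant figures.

Transfer time t = 11.6 hours = 41760 s, and t = π√(a_t³/μ).
So a_t = (μ t²/π²)^(1/3) = (3.072×10^8 × (41760)² / π²)^(1/3) = 3.7863×10^5 km.
Since a_t = (r₁ + r₂)/2, r₂ = 2a_t − r₁ = 2×3.7863×10^5 − 1.180×10^5 = 6.3926×10^5 km.

r₂ = 6.39×10^5 km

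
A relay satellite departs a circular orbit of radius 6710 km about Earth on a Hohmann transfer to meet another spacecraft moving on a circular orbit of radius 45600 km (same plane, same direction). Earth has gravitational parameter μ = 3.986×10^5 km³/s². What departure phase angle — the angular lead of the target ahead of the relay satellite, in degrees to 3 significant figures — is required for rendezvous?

φ = 102°

The Hohmann ellipse has a_t = (r₁ + r₂)/2 = 26155 km.
The half-period of the transfer ellipse is t = π√(a_t³/μ) = 21048 s.
Target angular speed ω₂ = √(μ/r₂³) = 6.4837×10^-5 rad/s.
Angle swept by the target during transfer: ω₂·t = 1.3647 rad = 78.19°.
Arrival is 180° from departure on the ellipse, so φ = 180° − 78.19° = 102°.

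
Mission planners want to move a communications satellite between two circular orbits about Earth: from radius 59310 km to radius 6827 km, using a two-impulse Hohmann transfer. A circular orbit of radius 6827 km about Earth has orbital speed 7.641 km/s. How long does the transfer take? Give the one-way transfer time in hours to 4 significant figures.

t = 8.312 hours

From the circular-orbit relation v² = μ/r at r = 6827 km: μ = v²r = (7.641)² × 6827 = 3.98594×10^5 km³/s².
Semi-major axis of the transfer orbit: a_t = (59310 + 6827)/2 = 33068.5 km.
Transfer time t = π√(a_t³/μ) = π√((33068.5)³ / 3.98594×10^5) = 29923 s.
Converting: 29923 s ÷ 3600 s/hour = 8.312 hours.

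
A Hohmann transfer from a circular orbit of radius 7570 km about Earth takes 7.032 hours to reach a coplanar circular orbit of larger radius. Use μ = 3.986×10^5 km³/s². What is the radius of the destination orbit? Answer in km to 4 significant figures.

r₂ = 51590 km

Transfer time t = 7.032 hours = 25315.2 s, and t = π√(a_t³/μ).
So a_t = (μ t²/π²)^(1/3) = (3.986×10^5 × (25315.2)² / π²)^(1/3) = 29580 km.
Since a_t = (r₁ + r₂)/2, r₂ = 2a_t − r₁ = 2×29580 − 7570 = 51590 km.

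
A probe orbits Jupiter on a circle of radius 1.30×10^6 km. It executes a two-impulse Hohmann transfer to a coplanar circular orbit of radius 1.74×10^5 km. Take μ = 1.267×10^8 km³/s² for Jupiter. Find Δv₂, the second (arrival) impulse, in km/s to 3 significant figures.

Semi-major axis of the transfer orbit: a_t = (1.300×10^6 + 1.740×10^5)/2 = 7.370×10^5 km.
On the circular orbit at r = 1.740×10^5 km, v_c = √(μ/r) = 26.9845 km/s.
Transfer-orbit speed at the same r (vis-viva, a = a_t): v_t = √[μ(2/r − 1/a_t)] = 35.8386 km/s.
Δv₂ = |v_t − v_c| = |35.8386 − 26.9845| = 8.854 km/s.

Δv₂ = 8.85 km/s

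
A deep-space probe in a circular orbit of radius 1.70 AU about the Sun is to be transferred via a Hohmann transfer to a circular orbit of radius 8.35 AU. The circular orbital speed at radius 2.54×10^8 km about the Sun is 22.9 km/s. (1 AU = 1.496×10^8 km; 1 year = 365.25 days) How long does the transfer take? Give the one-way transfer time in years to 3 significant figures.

t = 5.62 years

From the circular-orbit relation v² = μ/r at r = 2.54×10^8 km: μ = v²r = (22.9)² × 2.54×10^8 = 1.33200×10^11 km³/s².
In km: r₁ = 1.70 × 1.496×10^8 = 2.5432×10^8 km; r₂ = 8.35 × 1.496×10^8 = 1.24916×10^9 km.
The Hohmann ellipse has a_t = (r₁ + r₂)/2 = 7.5174×10^8 km.
Half the transfer-orbit period gives t = π√(a_t³/μ) = 1.774×10^8 s.
Converting: 1.774×10^8 s ÷ 3.15576×10^7 s/year (365.25 × 86400) = 5.62 years.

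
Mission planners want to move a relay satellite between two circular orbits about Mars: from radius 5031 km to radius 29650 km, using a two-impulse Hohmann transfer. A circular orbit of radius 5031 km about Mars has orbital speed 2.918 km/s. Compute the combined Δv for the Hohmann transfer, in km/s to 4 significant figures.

Δv = 1.452 km/s

From the circular-orbit relation v² = μ/r at r = 5031 km: μ = v²r = (2.918)² × 5031 = 42837.6 km³/s².
The Hohmann ellipse has a_t = (r₁ + r₂)/2 = 17340.5 km.
At r₁ the circular-orbit speed is v₁ = √(μ/r₁) = 2.9180 km/s.
On the transfer ellipse at r₁, vis-viva equation gives v_p = √[μ(2/r₁ − 1/a_t)] = 3.8156 km/s.
First burn Δv₁ = |v_p − v₁| = 0.8976 km/s.
Circular speed at r₂: v₂ = √(μ/r₂) = 1.202 km/s.
Transfer-orbit speed at r₂: v_a = √[μ(2/r₂ − 1/a_t)] = 0.6474 km/s.
Second burn Δv₂ = |v₂ − v_a| = 0.5546 km/s.
Δv = Δv₁ + Δv₂ = 0.8976 + 0.5546 = 1.452 km/s.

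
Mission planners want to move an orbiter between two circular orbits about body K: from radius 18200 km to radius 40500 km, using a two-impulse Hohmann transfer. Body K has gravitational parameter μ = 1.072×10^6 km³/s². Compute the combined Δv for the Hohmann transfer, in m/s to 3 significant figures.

Δv = 2430 m/s

Semi-major axis of the transfer orbit: a_t = (18200 + 40500)/2 = 29350 km.
At r₁ the circular-orbit speed is v₁ = √(μ/r₁) = 7.6747 km/s.
On the transfer ellipse at r₁, v² = μ(2/r − 1/a) gives v_p = √[μ(2/r₁ − 1/a_t)] = 9.0154 km/s.
First burn Δv₁ = |v_p − v₁| = 1.341 km/s.
Circular speed at r₂: v₂ = √(μ/r₂) = 5.1448 km/s.
Transfer-orbit speed at r₂: v_a = √[μ(2/r₂ − 1/a_t)] = 4.0514 km/s.
Second burn Δv₂ = |v₂ − v_a| = 1.093 km/s.
Total Δv = Δv₁ + Δv₂ = 2.434 km/s.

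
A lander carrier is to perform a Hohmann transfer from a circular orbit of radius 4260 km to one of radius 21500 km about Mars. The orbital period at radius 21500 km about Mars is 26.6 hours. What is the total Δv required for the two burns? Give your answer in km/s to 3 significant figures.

From Kepler's third law T² = 4π²r³/μ at r = 21500 km, T = 26.6 hours = 26.6 × 3600 s = 95760 s: μ = 4π²r³/T² = 42786.5 km³/s².
The Hohmann ellipse has a_t = (r₁ + r₂)/2 = 12880 km.
At r₁ the circular-orbit speed is v₁ = √(μ/r₁) = 3.1692 km/s.
Transfer-orbit speed at r₁ (vis-viva): v_p = √[μ(2/r₁ − 1/a_t)] = 4.0946 km/s.
First burn Δv₁ = |v_p − v₁| = 0.9254 km/s.
Circular speed at r₂: v₂ = √(μ/r₂) = 1.4107 km/s.
Transfer-orbit speed at r₂: v_a = √[μ(2/r₂ − 1/a_t)] = 0.81130 km/s.
Second burn Δv₂ = |v₂ − v_a| = 0.5994 km/s.
Δv = Δv₁ + Δv₂ = 0.9254 + 0.5994 = 1.525 km/s.

Δv = 1.52 km/s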